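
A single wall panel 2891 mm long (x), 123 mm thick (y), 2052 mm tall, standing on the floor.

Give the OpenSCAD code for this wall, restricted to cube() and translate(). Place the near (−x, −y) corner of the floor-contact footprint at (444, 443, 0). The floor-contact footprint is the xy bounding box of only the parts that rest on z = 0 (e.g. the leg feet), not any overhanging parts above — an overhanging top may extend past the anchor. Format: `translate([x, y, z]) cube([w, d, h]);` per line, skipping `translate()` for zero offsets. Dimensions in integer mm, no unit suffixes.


translate([444, 443, 0]) cube([2891, 123, 2052]);


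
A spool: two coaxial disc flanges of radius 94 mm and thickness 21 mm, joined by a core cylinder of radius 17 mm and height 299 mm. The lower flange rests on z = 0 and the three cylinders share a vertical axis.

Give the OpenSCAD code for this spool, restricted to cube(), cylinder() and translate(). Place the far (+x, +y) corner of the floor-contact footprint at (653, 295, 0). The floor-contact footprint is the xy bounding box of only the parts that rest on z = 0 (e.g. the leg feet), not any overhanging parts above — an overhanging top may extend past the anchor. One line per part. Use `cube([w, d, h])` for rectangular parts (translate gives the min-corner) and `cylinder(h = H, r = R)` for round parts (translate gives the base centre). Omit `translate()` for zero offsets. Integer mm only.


translate([559, 201, 0]) cylinder(h = 21, r = 94);
translate([559, 201, 21]) cylinder(h = 299, r = 17);
translate([559, 201, 320]) cylinder(h = 21, r = 94);


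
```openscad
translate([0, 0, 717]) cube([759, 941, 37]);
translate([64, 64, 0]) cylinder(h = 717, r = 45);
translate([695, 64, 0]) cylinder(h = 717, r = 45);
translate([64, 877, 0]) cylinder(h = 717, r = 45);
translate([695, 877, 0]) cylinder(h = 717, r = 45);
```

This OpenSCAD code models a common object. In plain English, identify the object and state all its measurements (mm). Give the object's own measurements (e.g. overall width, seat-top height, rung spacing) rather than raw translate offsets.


A rectangular dining table. The top is 759×941×37 mm with its upper surface at z = 754 mm. It stands on four round legs of 90 mm diameter, each leg's bounding box inset 19 mm from the nearest pair of top edges, running from the floor to the underside of the top.


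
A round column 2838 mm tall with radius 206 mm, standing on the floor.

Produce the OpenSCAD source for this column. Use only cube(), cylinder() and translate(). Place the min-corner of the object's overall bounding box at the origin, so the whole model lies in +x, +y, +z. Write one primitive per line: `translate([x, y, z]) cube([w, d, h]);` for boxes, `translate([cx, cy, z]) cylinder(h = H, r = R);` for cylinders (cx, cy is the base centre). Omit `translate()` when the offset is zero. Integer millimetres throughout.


translate([206, 206, 0]) cylinder(h = 2838, r = 206);


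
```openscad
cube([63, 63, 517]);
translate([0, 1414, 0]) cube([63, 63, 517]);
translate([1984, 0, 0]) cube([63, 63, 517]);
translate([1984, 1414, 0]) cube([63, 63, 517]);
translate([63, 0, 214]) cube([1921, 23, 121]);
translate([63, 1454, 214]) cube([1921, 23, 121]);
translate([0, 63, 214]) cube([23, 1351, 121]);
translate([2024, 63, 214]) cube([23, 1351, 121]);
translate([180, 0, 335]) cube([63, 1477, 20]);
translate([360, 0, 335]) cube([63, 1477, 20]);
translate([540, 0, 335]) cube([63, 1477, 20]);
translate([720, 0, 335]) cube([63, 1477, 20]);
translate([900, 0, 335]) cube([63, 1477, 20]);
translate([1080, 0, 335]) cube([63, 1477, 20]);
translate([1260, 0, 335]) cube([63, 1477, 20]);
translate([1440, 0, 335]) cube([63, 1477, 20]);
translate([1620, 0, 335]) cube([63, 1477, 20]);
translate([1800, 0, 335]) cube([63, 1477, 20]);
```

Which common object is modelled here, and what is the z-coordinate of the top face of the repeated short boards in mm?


A bed frame. The slat-top height is 355 mm.

Four posts, four rails, and a row of slats — a bed frame. Slats sit on the rails at z = 214 + 121 = 335; with slat thickness 20, the top is 355 mm.


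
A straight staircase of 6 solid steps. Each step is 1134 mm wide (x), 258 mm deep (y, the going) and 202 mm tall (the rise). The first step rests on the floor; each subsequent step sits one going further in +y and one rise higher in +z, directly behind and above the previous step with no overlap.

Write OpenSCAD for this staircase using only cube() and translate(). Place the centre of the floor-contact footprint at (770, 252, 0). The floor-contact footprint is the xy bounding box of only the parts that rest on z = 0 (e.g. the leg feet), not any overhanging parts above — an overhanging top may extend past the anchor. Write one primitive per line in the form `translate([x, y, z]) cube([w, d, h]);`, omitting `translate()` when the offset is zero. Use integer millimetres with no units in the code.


translate([203, 123, 0]) cube([1134, 258, 202]);
translate([203, 381, 202]) cube([1134, 258, 202]);
translate([203, 639, 404]) cube([1134, 258, 202]);
translate([203, 897, 606]) cube([1134, 258, 202]);
translate([203, 1155, 808]) cube([1134, 258, 202]);
translate([203, 1413, 1010]) cube([1134, 258, 202]);


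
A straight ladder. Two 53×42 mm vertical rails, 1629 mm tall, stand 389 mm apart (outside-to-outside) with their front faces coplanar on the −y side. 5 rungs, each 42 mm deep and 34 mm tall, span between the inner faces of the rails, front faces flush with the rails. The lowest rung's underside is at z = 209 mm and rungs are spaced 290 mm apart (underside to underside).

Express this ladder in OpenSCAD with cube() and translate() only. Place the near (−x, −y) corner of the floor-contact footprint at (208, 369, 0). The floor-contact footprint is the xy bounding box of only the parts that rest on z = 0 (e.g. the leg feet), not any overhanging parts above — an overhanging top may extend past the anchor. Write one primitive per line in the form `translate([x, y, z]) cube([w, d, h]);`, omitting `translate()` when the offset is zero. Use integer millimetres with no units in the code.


translate([208, 369, 0]) cube([53, 42, 1629]);
translate([544, 369, 0]) cube([53, 42, 1629]);
translate([261, 369, 209]) cube([283, 42, 34]);
translate([261, 369, 499]) cube([283, 42, 34]);
translate([261, 369, 789]) cube([283, 42, 34]);
translate([261, 369, 1079]) cube([283, 42, 34]);
translate([261, 369, 1369]) cube([283, 42, 34]);


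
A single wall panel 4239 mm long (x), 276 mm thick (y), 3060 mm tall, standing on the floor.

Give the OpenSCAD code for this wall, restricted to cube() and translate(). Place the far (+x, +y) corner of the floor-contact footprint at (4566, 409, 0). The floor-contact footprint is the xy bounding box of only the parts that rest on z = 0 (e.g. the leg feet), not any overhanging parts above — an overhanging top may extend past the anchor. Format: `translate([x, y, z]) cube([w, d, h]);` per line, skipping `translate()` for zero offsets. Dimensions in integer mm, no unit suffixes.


translate([327, 133, 0]) cube([4239, 276, 3060]);


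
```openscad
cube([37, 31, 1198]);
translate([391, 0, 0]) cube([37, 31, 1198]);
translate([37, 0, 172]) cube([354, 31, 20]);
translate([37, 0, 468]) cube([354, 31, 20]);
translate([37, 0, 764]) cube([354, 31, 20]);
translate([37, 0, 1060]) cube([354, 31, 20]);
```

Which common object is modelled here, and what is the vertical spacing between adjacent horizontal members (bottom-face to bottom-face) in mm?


A ladder. The rung spacing is 296 mm.

Two tall 37×31 posts with 4 short bars between them — a ladder. Adjacent rungs sit at z = 172 and z = 468, so the spacing is 468 − 172 = 296 mm.


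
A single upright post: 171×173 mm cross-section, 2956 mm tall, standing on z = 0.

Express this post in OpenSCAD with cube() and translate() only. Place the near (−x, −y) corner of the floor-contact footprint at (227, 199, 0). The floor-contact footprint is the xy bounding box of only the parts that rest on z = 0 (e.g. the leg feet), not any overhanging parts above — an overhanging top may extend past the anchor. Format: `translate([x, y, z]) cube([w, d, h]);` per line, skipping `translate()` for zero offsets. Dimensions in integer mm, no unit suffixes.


translate([227, 199, 0]) cube([171, 173, 2956]);


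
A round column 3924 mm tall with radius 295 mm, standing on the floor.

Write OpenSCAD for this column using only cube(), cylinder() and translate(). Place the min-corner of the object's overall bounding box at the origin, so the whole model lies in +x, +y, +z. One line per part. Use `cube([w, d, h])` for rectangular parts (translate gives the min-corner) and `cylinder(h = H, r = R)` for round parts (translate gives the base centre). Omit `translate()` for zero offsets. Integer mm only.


translate([295, 295, 0]) cylinder(h = 3924, r = 295);


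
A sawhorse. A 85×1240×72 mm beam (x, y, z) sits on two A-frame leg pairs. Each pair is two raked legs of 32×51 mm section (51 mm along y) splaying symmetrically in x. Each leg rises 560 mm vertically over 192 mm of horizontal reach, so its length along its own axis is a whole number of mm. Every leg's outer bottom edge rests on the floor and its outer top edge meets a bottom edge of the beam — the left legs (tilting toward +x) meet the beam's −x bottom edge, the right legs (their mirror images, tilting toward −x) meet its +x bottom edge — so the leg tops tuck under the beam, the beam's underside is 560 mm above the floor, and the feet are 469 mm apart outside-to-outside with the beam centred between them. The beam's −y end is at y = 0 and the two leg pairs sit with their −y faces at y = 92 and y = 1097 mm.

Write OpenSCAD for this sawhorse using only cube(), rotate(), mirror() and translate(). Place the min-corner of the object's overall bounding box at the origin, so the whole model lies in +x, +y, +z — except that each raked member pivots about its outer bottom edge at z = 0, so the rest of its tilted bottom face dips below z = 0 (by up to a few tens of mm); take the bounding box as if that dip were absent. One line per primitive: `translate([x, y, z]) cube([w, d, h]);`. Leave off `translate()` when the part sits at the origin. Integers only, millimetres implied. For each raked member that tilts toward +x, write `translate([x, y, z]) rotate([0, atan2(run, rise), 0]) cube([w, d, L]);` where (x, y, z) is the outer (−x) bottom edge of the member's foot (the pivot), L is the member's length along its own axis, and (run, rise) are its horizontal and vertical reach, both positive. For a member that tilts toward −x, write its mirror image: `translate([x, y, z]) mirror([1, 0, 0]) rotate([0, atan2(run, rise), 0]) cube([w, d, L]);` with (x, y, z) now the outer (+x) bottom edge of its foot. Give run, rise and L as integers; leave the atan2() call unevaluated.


translate([192, 0, 560]) cube([85, 1240, 72]);
translate([0, 92, 0]) rotate([0, atan2(192, 560), 0]) cube([32, 51, 592]);
translate([469, 92, 0]) mirror([1, 0, 0]) rotate([0, atan2(192, 560), 0]) cube([32, 51, 592]);
translate([0, 1097, 0]) rotate([0, atan2(192, 560), 0]) cube([32, 51, 592]);
translate([469, 1097, 0]) mirror([1, 0, 0]) rotate([0, atan2(192, 560), 0]) cube([32, 51, 592]);


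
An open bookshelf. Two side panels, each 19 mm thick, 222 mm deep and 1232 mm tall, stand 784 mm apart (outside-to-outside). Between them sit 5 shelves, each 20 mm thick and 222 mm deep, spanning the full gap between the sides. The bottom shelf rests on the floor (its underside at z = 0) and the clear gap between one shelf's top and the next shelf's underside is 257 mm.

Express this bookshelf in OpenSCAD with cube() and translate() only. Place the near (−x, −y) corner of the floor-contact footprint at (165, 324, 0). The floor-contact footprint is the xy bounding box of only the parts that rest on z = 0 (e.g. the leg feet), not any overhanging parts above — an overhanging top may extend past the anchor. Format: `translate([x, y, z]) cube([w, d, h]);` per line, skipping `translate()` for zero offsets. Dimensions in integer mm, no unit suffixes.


translate([165, 324, 0]) cube([19, 222, 1232]);
translate([930, 324, 0]) cube([19, 222, 1232]);
translate([184, 324, 0]) cube([746, 222, 20]);
translate([184, 324, 277]) cube([746, 222, 20]);
translate([184, 324, 554]) cube([746, 222, 20]);
translate([184, 324, 831]) cube([746, 222, 20]);
translate([184, 324, 1108]) cube([746, 222, 20]);


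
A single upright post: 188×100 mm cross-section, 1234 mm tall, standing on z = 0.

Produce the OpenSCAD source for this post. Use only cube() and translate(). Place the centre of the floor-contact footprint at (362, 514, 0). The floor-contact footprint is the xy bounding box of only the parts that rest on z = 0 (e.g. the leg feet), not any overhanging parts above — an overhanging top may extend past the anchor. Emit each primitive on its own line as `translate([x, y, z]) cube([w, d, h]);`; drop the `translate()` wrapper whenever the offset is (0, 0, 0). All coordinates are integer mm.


translate([268, 464, 0]) cube([188, 100, 1234]);


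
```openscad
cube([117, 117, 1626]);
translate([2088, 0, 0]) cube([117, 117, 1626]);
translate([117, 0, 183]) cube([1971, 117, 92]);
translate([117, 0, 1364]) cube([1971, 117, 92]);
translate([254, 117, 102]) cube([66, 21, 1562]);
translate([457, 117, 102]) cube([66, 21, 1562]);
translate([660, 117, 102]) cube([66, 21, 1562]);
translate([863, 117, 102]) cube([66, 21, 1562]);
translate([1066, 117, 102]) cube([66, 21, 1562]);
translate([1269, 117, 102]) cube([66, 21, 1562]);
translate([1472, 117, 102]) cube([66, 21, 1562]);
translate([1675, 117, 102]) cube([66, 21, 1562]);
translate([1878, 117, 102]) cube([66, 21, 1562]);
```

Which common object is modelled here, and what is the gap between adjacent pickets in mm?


A fence section. The picket gap is 137 mm.

Two posts, two rails, 9 pickets — a fence section. Span 1971 mm holds 9 pickets of 66 mm with 10 equal gaps: ⌊(1971 − 9·66) / 10⌋ = 137 mm.


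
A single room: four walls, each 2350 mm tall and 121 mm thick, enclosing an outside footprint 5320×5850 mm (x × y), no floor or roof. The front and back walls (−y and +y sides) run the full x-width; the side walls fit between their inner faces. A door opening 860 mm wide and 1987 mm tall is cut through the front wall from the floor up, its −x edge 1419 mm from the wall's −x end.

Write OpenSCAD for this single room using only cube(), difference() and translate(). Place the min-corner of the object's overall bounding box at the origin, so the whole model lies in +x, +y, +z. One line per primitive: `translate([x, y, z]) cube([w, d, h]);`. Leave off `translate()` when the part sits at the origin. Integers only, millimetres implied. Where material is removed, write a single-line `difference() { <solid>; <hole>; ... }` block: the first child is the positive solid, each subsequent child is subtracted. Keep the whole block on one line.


difference() { cube([5320, 121, 2350]); translate([1419, 0, 0]) cube([860, 121, 1987]); }
translate([0, 5729, 0]) cube([5320, 121, 2350]);
translate([0, 121, 0]) cube([121, 5608, 2350]);
translate([5199, 121, 0]) cube([121, 5608, 2350]);


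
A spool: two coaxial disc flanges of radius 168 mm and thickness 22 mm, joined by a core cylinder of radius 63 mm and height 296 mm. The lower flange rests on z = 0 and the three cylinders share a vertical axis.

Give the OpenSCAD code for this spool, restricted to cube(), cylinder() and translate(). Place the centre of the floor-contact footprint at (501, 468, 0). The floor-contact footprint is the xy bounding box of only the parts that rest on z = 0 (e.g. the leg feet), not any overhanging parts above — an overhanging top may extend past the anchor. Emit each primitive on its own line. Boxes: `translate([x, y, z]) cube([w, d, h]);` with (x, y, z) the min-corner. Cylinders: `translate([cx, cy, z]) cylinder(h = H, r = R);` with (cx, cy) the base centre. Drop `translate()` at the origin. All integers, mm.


translate([501, 468, 0]) cylinder(h = 22, r = 168);
translate([501, 468, 22]) cylinder(h = 296, r = 63);
translate([501, 468, 318]) cylinder(h = 22, r = 168);


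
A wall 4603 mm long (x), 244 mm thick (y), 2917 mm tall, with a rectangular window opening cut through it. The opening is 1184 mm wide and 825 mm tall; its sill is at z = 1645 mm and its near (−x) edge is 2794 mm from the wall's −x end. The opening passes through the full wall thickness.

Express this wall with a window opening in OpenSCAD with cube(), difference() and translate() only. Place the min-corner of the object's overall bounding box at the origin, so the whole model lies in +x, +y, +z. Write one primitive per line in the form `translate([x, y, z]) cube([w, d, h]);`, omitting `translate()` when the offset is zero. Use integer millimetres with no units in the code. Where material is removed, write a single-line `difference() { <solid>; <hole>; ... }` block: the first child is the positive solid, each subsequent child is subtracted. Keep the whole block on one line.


difference() { cube([4603, 244, 2917]); translate([2794, 0, 1645]) cube([1184, 244, 825]); }


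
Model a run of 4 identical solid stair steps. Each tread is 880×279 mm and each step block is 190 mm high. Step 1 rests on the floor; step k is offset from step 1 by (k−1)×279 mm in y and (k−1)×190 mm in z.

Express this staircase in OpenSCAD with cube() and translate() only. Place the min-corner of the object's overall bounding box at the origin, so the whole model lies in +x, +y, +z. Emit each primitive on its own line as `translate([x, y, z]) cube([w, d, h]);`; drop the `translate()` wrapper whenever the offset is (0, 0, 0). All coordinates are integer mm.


cube([880, 279, 190]);
translate([0, 279, 190]) cube([880, 279, 190]);
translate([0, 558, 380]) cube([880, 279, 190]);
translate([0, 837, 570]) cube([880, 279, 190]);


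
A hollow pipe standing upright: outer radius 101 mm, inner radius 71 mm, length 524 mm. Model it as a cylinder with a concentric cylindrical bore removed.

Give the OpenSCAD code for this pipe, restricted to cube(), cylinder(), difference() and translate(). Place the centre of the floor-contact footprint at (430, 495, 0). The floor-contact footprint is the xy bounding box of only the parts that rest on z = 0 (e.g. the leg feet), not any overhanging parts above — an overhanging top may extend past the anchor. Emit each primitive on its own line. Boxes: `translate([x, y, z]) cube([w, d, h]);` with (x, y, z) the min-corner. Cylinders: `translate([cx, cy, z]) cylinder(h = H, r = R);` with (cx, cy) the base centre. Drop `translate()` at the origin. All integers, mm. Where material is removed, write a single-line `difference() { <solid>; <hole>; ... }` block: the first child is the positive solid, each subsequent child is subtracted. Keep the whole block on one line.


difference() { translate([430, 495, 0]) cylinder(h = 524, r = 101); translate([430, 495, 0]) cylinder(h = 524, r = 71); }


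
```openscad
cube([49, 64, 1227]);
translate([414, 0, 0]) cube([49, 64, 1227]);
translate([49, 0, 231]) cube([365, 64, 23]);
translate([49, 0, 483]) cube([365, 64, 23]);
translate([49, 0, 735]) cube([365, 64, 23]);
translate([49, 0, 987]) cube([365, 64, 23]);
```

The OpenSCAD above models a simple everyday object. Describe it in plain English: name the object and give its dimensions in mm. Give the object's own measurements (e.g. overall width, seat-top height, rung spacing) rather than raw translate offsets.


A straight ladder. Two 49×64 mm vertical rails, 1227 mm tall, stand 463 mm apart (outside-to-outside) with their front faces coplanar on the −y side. 4 rungs, each 64 mm deep and 23 mm tall, span between the inner faces of the rails, front faces flush with the rails. The lowest rung's underside is at z = 231 mm and rungs are spaced 252 mm apart (underside to underside).


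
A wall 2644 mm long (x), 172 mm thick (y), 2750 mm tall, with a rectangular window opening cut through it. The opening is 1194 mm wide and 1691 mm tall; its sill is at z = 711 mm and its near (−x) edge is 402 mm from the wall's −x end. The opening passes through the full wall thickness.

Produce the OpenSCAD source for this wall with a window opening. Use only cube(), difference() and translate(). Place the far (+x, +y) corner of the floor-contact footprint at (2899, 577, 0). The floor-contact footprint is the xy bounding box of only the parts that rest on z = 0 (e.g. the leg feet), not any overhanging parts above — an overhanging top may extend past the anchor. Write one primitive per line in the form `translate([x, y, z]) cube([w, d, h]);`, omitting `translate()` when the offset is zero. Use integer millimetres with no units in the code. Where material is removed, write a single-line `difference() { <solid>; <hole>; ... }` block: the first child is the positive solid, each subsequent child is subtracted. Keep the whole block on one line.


difference() { translate([255, 405, 0]) cube([2644, 172, 2750]); translate([657, 405, 711]) cube([1194, 172, 1691]); }


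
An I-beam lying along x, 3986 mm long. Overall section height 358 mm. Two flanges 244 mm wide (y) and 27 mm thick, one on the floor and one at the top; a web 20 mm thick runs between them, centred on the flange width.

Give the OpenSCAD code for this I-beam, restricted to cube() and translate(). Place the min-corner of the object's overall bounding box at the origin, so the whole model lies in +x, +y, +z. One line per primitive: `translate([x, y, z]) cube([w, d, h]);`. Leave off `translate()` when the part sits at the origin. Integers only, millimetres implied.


cube([3986, 244, 27]);
translate([0, 112, 27]) cube([3986, 20, 304]);
translate([0, 0, 331]) cube([3986, 244, 27]);


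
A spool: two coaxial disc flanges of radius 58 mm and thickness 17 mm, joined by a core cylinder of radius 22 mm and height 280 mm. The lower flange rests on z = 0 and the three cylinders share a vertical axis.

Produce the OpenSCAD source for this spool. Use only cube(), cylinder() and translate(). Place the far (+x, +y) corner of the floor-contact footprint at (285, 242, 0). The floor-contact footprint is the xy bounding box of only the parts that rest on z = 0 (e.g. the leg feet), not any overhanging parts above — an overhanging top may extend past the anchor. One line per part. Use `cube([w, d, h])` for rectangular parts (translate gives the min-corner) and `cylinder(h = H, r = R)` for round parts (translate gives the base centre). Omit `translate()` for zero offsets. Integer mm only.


translate([227, 184, 0]) cylinder(h = 17, r = 58);
translate([227, 184, 17]) cylinder(h = 280, r = 22);
translate([227, 184, 297]) cylinder(h = 17, r = 58);


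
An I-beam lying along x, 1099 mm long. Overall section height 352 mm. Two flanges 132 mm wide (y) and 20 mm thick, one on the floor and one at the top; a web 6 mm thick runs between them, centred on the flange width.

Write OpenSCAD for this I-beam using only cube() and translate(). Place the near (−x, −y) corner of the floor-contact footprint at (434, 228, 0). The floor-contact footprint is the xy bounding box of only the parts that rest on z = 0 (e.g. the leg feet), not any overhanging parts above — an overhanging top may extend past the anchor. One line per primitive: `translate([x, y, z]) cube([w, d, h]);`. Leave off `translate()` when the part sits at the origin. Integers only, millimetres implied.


translate([434, 228, 0]) cube([1099, 132, 20]);
translate([434, 291, 20]) cube([1099, 6, 312]);
translate([434, 228, 332]) cube([1099, 132, 20]);


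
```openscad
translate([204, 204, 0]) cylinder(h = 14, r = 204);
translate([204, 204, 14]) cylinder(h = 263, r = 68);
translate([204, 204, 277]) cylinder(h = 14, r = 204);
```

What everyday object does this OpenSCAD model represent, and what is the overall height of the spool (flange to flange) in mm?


A spool. The overall height is 291 mm.

Three coaxial cylinders, large–small–large — a spool. Two 14 mm flanges and a 263 mm core give 14 + 263 + 14 = 291 mm.


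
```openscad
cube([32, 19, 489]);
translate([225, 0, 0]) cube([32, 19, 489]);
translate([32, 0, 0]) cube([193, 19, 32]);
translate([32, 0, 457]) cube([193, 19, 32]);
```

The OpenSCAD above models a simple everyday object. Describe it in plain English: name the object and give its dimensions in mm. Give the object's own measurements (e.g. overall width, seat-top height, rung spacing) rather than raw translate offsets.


A rectangular picture frame lying in the x–z plane (depth along y). The opening is 193 mm wide (x) by 425 mm tall (z), surrounded by a border 32 mm wide on all four sides. The frame is 19 mm deep and is made of two full-height vertical stiles with two horizontal rails fitted between them.


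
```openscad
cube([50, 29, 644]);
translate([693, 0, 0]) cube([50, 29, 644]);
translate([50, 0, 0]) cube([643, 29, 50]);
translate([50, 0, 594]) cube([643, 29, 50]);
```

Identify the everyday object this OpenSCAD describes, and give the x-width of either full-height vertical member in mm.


A picture frame. The border width is 50 mm.

Four thin pieces enclosing a rectangular opening — a picture frame. The two full-height stiles are 644 mm tall; the top rail sits at z = 594 and is 50 mm tall, so the border above the opening is 644 − 594 = 50 mm, matching the stile x-width.


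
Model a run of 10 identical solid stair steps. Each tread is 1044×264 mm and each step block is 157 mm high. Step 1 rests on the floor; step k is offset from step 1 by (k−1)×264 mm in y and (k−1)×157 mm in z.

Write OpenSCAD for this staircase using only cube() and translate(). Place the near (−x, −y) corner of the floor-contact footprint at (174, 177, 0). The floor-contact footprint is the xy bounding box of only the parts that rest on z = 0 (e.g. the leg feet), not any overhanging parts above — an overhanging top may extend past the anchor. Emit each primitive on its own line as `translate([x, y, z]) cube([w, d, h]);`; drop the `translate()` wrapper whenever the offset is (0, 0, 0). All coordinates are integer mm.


translate([174, 177, 0]) cube([1044, 264, 157]);
translate([174, 441, 157]) cube([1044, 264, 157]);
translate([174, 705, 314]) cube([1044, 264, 157]);
translate([174, 969, 471]) cube([1044, 264, 157]);
translate([174, 1233, 628]) cube([1044, 264, 157]);
translate([174, 1497, 785]) cube([1044, 264, 157]);
translate([174, 1761, 942]) cube([1044, 264, 157]);
translate([174, 2025, 1099]) cube([1044, 264, 157]);
translate([174, 2289, 1256]) cube([1044, 264, 157]);
translate([174, 2553, 1413]) cube([1044, 264, 157]);


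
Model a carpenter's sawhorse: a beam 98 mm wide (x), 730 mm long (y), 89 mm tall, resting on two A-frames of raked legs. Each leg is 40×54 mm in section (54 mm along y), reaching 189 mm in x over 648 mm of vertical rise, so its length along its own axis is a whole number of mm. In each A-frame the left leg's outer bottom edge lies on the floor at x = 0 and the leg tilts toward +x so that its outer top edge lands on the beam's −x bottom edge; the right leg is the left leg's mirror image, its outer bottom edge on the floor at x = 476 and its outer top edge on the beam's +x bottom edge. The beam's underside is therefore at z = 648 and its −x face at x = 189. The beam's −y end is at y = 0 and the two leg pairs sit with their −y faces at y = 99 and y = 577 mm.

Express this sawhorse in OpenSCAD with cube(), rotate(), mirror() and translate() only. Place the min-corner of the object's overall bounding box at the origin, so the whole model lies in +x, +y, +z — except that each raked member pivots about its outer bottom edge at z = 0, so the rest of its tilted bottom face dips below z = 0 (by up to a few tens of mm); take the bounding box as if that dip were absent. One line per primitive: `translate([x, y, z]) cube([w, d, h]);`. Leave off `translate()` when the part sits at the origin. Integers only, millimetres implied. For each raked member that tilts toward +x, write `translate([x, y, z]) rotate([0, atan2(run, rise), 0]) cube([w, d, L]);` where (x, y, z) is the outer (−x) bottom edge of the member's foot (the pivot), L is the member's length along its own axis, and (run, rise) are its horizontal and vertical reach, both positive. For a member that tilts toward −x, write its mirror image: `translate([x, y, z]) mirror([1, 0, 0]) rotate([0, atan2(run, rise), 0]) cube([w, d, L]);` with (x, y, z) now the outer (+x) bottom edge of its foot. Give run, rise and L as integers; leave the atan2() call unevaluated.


// leg length = √(189² + 648²) = 675
// right-leg outer foot x = 2·189 + 98 = 476
// beam min-corner = (189, 0, 648)
translate([189, 0, 648]) cube([98, 730, 89]);
translate([0, 99, 0]) rotate([0, atan2(189, 648), 0]) cube([40, 54, 675]);
translate([476, 99, 0]) mirror([1, 0, 0]) rotate([0, atan2(189, 648), 0]) cube([40, 54, 675]);
translate([0, 577, 0]) rotate([0, atan2(189, 648), 0]) cube([40, 54, 675]);
translate([476, 577, 0]) mirror([1, 0, 0]) rotate([0, atan2(189, 648), 0]) cube([40, 54, 675]);


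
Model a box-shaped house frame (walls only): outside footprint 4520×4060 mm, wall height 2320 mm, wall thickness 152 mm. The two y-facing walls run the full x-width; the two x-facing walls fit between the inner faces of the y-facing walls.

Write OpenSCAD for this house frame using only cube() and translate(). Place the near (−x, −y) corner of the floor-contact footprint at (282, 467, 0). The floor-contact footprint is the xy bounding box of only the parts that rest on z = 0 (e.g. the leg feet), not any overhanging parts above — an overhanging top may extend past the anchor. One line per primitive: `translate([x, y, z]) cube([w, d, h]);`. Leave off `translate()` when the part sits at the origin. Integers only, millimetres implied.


translate([282, 467, 0]) cube([4520, 152, 2320]);
translate([282, 4375, 0]) cube([4520, 152, 2320]);
translate([282, 619, 0]) cube([152, 3756, 2320]);
translate([4650, 619, 0]) cube([152, 3756, 2320]);


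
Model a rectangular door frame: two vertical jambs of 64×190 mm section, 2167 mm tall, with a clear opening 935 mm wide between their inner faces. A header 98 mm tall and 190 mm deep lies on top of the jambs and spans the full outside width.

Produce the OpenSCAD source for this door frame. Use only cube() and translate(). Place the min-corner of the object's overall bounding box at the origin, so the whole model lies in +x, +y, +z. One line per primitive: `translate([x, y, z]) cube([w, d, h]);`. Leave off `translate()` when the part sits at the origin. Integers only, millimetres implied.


cube([64, 190, 2167]);
translate([999, 0, 0]) cube([64, 190, 2167]);
translate([0, 0, 2167]) cube([1063, 190, 98]);


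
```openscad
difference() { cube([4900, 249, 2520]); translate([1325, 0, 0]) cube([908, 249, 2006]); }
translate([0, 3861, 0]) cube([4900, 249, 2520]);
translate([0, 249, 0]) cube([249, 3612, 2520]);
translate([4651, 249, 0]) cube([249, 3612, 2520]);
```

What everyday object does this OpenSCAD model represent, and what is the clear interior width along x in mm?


A single room. The interior width is 4402 mm.

Four walls enclosing a rectangle with a door in the front wall — a room. Outside width 4900 minus two 249 mm walls gives 4402 mm.


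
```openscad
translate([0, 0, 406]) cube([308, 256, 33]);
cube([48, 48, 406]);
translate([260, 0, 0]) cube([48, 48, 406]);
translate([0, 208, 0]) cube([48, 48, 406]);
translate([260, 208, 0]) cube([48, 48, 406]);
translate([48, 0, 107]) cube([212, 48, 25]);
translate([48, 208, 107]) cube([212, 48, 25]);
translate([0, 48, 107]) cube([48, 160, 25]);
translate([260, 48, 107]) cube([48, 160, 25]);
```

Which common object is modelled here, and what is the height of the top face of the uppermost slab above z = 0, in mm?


A stool. The seat height is 439 mm.

A 308×256×33 slab at z = 406 on four corner posts — a stool. The seat top is 406 + 33 = 439 mm.


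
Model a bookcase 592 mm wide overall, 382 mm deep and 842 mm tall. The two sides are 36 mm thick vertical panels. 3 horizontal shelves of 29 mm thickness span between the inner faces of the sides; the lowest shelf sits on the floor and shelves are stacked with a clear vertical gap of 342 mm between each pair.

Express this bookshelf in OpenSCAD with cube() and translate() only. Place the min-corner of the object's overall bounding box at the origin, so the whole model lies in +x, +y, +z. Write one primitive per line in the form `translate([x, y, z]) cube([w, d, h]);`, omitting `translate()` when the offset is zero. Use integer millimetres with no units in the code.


cube([36, 382, 842]);
translate([556, 0, 0]) cube([36, 382, 842]);
translate([36, 0, 0]) cube([520, 382, 29]);
translate([36, 0, 371]) cube([520, 382, 29]);
translate([36, 0, 742]) cube([520, 382, 29]);


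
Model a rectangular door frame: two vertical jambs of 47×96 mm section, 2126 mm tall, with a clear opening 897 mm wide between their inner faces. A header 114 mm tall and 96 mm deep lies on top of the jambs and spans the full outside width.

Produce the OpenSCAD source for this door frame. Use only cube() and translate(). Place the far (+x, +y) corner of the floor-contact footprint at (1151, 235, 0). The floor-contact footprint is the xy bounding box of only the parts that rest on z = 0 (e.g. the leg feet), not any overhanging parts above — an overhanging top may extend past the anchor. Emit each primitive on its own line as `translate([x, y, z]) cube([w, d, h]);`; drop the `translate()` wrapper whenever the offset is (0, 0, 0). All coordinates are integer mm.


translate([160, 139, 0]) cube([47, 96, 2126]);
translate([1104, 139, 0]) cube([47, 96, 2126]);
translate([160, 139, 2126]) cube([991, 96, 114]);


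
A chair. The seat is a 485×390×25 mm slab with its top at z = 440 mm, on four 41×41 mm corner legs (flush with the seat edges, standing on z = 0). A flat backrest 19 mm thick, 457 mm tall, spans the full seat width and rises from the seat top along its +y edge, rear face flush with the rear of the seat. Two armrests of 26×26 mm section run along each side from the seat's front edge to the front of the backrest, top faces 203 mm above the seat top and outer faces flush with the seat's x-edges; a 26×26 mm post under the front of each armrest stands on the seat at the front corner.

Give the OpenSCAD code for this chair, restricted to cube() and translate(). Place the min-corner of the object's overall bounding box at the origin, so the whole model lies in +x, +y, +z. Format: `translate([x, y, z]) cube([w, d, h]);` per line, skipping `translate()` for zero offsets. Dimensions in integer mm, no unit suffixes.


// leg_h = 440 - 25 = 415
// arm post h = 203 - 26 = 177
translate([0, 0, 415]) cube([485, 390, 25]);
cube([41, 41, 415]);
translate([444, 0, 0]) cube([41, 41, 415]);
translate([0, 349, 0]) cube([41, 41, 415]);
translate([444, 349, 0]) cube([41, 41, 415]);
translate([0, 371, 440]) cube([485, 19, 457]);
translate([0, 0, 617]) cube([26, 371, 26]);
translate([459, 0, 617]) cube([26, 371, 26]);
translate([0, 0, 440]) cube([26, 26, 177]);
translate([459, 0, 440]) cube([26, 26, 177]);


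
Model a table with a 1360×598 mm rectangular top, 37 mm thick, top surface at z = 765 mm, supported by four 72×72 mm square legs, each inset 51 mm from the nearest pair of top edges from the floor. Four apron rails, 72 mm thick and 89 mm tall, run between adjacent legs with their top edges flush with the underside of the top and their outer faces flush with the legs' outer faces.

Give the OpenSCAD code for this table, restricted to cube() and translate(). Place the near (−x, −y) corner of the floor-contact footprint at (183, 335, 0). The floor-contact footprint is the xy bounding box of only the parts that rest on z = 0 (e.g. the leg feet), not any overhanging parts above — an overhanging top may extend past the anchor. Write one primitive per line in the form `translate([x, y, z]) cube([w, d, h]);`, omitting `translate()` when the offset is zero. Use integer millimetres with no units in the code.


translate([132, 284, 728]) cube([1360, 598, 37]);
translate([183, 335, 0]) cube([72, 72, 728]);
translate([1369, 335, 0]) cube([72, 72, 728]);
translate([183, 759, 0]) cube([72, 72, 728]);
translate([1369, 759, 0]) cube([72, 72, 728]);
translate([255, 335, 639]) cube([1114, 72, 89]);
translate([255, 759, 639]) cube([1114, 72, 89]);
translate([183, 407, 639]) cube([72, 352, 89]);
translate([1369, 407, 639]) cube([72, 352, 89]);


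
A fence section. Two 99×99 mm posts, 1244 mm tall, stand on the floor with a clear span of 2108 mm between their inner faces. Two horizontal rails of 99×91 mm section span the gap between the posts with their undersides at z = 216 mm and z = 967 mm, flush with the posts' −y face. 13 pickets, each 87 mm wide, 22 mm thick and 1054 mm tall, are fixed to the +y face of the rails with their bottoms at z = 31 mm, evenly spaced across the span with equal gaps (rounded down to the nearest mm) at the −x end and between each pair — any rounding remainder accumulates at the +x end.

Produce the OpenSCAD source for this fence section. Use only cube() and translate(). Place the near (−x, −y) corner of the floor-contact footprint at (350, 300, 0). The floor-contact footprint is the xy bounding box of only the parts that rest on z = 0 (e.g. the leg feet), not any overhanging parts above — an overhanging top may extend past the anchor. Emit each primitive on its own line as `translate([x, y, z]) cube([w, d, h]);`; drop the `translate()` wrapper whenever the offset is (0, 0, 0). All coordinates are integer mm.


translate([350, 300, 0]) cube([99, 99, 1244]);
translate([2557, 300, 0]) cube([99, 99, 1244]);
translate([449, 300, 216]) cube([2108, 99, 91]);
translate([449, 300, 967]) cube([2108, 99, 91]);
translate([518, 399, 31]) cube([87, 22, 1054]);
translate([674, 399, 31]) cube([87, 22, 1054]);
translate([830, 399, 31]) cube([87, 22, 1054]);
translate([986, 399, 31]) cube([87, 22, 1054]);
translate([1142, 399, 31]) cube([87, 22, 1054]);
translate([1298, 399, 31]) cube([87, 22, 1054]);
translate([1454, 399, 31]) cube([87, 22, 1054]);
translate([1610, 399, 31]) cube([87, 22, 1054]);
translate([1766, 399, 31]) cube([87, 22, 1054]);
translate([1922, 399, 31]) cube([87, 22, 1054]);
translate([2078, 399, 31]) cube([87, 22, 1054]);
translate([2234, 399, 31]) cube([87, 22, 1054]);
translate([2390, 399, 31]) cube([87, 22, 1054]);


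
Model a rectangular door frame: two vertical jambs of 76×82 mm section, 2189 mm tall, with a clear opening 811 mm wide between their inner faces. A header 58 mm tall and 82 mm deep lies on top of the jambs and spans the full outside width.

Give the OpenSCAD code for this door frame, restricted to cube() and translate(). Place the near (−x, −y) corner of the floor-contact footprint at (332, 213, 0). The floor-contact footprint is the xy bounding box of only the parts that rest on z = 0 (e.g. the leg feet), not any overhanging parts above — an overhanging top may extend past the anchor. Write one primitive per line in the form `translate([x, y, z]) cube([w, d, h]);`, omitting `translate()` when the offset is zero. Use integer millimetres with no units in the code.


translate([332, 213, 0]) cube([76, 82, 2189]);
translate([1219, 213, 0]) cube([76, 82, 2189]);
translate([332, 213, 2189]) cube([963, 82, 58]);


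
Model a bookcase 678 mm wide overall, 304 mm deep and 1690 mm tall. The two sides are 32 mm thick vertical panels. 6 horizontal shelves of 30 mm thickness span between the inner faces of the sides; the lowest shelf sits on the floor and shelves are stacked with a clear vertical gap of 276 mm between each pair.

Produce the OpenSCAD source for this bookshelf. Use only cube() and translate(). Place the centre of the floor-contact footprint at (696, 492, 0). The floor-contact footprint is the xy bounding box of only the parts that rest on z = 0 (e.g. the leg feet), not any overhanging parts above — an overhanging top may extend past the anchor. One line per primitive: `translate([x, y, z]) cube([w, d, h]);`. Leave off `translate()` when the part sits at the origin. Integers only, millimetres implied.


translate([357, 340, 0]) cube([32, 304, 1690]);
translate([1003, 340, 0]) cube([32, 304, 1690]);
translate([389, 340, 0]) cube([614, 304, 30]);
translate([389, 340, 306]) cube([614, 304, 30]);
translate([389, 340, 612]) cube([614, 304, 30]);
translate([389, 340, 918]) cube([614, 304, 30]);
translate([389, 340, 1224]) cube([614, 304, 30]);
translate([389, 340, 1530]) cube([614, 304, 30]);
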